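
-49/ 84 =-7/ 12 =-0.58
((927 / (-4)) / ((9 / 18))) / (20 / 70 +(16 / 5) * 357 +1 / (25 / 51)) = -162225 / 400654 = -0.40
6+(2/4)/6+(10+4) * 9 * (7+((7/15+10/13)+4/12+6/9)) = 912449/780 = 1169.81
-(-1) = 1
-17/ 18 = -0.94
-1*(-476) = 476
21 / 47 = 0.45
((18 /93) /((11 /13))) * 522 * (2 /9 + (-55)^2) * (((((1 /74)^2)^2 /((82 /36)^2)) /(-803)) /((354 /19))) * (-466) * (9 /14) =33126701308857 /712565155178240518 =0.00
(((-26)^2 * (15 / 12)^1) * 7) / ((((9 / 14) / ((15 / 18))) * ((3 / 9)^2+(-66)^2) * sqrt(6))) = 41405 * sqrt(6) / 141138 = 0.72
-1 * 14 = -14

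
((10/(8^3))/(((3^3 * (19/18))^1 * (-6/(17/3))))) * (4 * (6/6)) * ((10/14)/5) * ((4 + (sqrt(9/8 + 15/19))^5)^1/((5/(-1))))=17/57456 + 159953 * sqrt(11058)/44838764544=0.00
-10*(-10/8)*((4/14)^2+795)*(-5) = -4869875/98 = -49692.60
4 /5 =0.80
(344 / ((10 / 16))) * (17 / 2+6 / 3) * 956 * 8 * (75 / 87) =1104983040 / 29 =38102863.45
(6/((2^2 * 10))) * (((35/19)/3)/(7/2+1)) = 7/342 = 0.02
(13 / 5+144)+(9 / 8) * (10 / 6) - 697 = -21941 / 40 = -548.52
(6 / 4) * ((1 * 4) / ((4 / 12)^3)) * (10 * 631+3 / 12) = 2044521 / 2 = 1022260.50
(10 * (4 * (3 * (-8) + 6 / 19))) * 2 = -36000 / 19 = -1894.74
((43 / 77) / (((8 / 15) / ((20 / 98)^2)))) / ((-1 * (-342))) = 5375 / 42151956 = 0.00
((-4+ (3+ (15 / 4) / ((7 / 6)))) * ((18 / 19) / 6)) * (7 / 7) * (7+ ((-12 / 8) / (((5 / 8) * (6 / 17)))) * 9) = -25203 / 1330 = -18.95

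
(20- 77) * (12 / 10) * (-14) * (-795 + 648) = -703836 / 5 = -140767.20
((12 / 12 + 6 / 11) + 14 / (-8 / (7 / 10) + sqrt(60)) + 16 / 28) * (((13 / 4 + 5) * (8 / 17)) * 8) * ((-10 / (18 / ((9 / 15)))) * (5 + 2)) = 31760 / 2941 + 422576 * sqrt(15) / 14705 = 122.10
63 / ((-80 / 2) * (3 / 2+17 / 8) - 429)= -0.11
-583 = -583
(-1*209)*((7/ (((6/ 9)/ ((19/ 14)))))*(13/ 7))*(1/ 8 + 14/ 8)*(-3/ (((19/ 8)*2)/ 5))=1833975/ 56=32749.55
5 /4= 1.25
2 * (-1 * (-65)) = 130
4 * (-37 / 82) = -74 / 41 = -1.80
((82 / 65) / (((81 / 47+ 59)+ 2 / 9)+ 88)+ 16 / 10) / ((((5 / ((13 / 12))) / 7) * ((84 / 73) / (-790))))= -1674.84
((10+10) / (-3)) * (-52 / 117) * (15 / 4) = 100 / 9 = 11.11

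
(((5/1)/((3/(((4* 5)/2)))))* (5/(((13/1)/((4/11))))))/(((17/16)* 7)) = 16000/51051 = 0.31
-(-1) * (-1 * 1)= -1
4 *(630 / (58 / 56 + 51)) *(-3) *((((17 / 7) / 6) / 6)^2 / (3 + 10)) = -2890 / 56823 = -0.05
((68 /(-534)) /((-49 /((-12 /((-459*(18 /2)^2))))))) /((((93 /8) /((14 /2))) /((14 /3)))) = 128 /54305397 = 0.00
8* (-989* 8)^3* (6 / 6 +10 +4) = -59434700943360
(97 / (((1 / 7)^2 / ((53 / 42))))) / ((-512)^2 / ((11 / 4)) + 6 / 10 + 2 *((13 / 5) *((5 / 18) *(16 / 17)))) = 100943535 / 1604354258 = 0.06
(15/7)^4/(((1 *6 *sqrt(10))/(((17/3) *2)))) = 19125 *sqrt(10)/4802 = 12.59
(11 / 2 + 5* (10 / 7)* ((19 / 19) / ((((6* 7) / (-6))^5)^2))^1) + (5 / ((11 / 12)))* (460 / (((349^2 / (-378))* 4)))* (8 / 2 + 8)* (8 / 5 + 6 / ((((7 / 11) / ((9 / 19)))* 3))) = -6710092746834048903 / 100671276592891774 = -66.65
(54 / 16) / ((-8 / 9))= -243 / 64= -3.80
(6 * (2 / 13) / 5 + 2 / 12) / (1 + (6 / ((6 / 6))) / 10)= 137 / 624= 0.22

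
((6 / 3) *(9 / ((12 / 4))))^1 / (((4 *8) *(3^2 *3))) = 1 / 144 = 0.01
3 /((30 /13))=13 /10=1.30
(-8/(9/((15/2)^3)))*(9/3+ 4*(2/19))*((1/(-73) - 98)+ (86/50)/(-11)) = 1921494900/15257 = 125941.86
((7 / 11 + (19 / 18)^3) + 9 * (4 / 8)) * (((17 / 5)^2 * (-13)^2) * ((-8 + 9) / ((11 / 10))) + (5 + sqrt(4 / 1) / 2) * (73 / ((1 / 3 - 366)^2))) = 11900837313376459 / 1061515044810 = 11211.18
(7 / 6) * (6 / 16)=7 / 16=0.44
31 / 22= 1.41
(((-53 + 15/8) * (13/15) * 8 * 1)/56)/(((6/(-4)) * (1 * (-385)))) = -0.01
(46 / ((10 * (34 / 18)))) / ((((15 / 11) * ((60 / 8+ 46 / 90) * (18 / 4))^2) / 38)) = 461472 / 8837297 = 0.05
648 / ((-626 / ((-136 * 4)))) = 176256 / 313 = 563.12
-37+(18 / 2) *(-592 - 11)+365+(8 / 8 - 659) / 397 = -2024961 / 397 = -5100.66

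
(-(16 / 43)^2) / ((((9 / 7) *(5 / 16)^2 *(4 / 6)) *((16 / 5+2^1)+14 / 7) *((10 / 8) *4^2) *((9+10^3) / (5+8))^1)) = -186368 / 1259307675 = -0.00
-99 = -99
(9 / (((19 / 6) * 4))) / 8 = 27 / 304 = 0.09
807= 807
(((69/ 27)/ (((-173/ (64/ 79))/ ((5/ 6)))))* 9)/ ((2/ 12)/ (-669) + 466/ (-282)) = 0.05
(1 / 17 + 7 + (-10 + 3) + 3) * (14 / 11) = 728 / 187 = 3.89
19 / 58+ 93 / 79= 6895 / 4582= 1.50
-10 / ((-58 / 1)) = 5 / 29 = 0.17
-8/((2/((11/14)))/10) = -220/7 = -31.43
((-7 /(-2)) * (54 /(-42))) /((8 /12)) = -27 /4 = -6.75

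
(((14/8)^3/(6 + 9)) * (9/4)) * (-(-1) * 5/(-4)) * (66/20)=-33957/10240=-3.32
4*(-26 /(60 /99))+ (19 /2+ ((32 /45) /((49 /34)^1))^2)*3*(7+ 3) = 39124397 /324135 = 120.70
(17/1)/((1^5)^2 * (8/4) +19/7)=119/33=3.61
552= 552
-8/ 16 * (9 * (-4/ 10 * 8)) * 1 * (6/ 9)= 48/ 5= 9.60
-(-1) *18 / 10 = 9 / 5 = 1.80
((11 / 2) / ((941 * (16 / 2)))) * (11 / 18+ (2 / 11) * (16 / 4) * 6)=985 / 271008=0.00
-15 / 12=-5 / 4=-1.25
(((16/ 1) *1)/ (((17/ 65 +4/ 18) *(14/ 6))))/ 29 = 28080/ 57449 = 0.49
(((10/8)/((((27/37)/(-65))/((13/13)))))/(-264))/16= 12025/456192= 0.03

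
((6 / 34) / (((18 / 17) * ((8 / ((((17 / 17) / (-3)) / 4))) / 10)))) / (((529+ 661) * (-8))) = 1 / 548352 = 0.00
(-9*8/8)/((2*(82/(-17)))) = 153/164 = 0.93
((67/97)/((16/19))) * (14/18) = 8911/13968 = 0.64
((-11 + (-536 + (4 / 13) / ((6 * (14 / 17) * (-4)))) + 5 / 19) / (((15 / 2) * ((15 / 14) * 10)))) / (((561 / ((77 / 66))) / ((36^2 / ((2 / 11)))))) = -158816266 / 1574625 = -100.86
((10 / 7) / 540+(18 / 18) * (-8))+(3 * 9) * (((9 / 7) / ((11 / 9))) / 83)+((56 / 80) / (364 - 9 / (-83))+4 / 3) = -6.32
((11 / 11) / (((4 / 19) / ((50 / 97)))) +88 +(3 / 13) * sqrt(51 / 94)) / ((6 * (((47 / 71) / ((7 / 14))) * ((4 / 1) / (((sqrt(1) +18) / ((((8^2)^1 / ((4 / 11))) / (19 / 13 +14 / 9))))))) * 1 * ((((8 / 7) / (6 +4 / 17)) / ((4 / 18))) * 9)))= 176669087 * sqrt(4794) / 52113652411392 +1033337489863 / 8273362166784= 0.13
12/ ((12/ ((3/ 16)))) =3/ 16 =0.19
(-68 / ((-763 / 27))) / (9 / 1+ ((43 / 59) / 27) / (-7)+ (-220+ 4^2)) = -731187 / 59254798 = -0.01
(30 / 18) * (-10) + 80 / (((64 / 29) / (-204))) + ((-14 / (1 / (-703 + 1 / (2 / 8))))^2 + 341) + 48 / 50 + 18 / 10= 95758728.09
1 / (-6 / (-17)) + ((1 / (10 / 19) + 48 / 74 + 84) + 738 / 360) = 202979 / 2220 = 91.43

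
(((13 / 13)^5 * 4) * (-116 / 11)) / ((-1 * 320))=29 / 220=0.13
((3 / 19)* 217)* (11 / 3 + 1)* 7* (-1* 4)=-85064 / 19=-4477.05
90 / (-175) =-18 / 35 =-0.51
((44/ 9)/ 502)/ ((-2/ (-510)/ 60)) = 37400/ 251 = 149.00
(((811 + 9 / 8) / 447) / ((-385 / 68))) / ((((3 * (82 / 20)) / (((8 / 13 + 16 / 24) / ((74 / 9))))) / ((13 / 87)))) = -2761225 / 4542585201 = -0.00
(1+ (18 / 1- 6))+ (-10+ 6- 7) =2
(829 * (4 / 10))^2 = 2748964 / 25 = 109958.56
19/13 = 1.46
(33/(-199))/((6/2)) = -11/199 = -0.06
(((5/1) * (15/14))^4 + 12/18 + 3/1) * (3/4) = 95344451/153664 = 620.47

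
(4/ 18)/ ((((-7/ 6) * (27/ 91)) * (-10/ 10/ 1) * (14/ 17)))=442/ 567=0.78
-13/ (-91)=1/ 7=0.14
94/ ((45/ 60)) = 376/ 3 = 125.33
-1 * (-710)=710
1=1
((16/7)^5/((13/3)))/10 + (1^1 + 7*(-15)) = -112042456/1092455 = -102.56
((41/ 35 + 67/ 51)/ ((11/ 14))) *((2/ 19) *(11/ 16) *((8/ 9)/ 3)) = 8872/ 130815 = 0.07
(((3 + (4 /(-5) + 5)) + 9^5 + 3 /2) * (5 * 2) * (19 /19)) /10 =590577 /10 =59057.70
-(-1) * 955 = 955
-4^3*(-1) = 64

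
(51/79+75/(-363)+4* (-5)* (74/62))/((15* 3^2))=-2314528/13334805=-0.17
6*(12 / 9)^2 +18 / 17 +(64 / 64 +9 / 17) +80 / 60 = 14.59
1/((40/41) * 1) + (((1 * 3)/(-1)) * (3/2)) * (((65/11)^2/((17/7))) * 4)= -21209663/82280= -257.77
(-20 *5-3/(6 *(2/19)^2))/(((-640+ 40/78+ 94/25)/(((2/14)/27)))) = 41925/34710704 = 0.00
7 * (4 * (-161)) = -4508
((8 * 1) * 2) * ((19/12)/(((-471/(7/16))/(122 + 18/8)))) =-66101/22608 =-2.92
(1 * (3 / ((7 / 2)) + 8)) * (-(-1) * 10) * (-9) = -5580 / 7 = -797.14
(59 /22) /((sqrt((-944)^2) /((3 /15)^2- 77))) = -481 /2200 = -0.22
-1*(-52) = 52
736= 736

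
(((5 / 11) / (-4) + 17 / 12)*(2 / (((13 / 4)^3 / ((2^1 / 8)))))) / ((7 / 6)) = 2752 / 169169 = 0.02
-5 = -5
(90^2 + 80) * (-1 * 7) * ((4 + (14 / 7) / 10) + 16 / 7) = -371372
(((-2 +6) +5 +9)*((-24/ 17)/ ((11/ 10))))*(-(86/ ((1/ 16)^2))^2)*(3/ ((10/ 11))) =628176715776/ 17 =36951571516.24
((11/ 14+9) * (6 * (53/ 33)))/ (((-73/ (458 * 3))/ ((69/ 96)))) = -114731061/ 89936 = -1275.70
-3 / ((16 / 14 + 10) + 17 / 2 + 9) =-42 / 401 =-0.10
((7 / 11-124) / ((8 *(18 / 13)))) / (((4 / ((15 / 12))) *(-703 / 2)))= 88205 / 8908416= 0.01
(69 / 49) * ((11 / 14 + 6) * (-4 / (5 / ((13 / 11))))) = -9.03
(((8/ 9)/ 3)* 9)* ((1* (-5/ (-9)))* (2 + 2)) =160/ 27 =5.93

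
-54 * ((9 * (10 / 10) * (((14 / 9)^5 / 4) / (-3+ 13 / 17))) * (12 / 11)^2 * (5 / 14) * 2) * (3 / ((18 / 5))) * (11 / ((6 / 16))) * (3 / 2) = 261228800 / 16929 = 15430.85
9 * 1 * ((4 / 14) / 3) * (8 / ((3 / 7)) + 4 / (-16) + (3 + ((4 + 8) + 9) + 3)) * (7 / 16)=545 / 32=17.03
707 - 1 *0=707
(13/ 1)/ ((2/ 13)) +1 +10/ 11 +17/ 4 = 3989/ 44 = 90.66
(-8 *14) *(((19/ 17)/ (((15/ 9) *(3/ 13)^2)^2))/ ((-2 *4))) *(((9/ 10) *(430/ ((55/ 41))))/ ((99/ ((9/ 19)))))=2741.63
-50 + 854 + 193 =997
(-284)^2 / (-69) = -80656 / 69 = -1168.93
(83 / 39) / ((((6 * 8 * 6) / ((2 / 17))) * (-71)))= -83 / 6778512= -0.00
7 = 7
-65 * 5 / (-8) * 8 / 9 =325 / 9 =36.11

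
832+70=902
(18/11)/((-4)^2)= 9/88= 0.10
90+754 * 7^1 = 5368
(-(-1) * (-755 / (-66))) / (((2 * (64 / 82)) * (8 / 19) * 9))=588145 / 304128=1.93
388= 388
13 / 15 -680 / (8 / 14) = -1189.13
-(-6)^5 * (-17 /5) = -132192 /5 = -26438.40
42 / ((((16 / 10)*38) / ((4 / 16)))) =0.17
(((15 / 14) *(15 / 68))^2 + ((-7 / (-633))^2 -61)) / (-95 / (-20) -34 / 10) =-45.14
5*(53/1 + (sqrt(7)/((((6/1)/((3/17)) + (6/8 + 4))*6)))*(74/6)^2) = 2738*sqrt(7)/837 + 265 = 273.65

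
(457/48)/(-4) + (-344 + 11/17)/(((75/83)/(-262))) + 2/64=8123418053/81600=99551.69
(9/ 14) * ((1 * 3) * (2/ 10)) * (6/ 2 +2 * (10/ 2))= 5.01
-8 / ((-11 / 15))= 120 / 11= 10.91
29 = 29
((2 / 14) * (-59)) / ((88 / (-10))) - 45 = -44.04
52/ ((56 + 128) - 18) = 26/ 83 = 0.31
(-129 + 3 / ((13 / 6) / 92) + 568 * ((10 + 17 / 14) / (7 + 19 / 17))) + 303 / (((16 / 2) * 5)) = 198575777 / 251160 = 790.63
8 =8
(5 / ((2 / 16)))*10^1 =400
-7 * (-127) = 889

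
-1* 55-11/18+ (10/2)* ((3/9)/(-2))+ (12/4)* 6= -346/9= -38.44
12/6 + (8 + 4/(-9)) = 86/9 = 9.56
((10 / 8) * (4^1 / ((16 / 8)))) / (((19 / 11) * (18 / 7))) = 385 / 684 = 0.56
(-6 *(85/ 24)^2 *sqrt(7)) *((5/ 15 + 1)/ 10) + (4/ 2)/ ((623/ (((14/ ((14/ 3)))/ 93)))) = 2/ 19313 -1445 *sqrt(7)/ 144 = -26.55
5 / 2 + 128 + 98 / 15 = 4111 / 30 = 137.03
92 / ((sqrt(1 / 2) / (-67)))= -8717.21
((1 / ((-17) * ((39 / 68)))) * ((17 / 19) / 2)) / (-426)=17 / 157833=0.00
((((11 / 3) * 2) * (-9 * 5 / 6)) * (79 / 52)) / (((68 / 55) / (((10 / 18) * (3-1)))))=-1194875 / 15912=-75.09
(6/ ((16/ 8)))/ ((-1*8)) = -3/ 8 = -0.38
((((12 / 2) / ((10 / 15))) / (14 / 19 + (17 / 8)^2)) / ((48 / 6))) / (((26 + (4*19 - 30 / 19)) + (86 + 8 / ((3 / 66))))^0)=456 / 2129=0.21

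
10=10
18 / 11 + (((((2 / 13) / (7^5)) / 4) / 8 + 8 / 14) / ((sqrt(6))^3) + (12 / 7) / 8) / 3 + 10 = 1997633 * sqrt(6) / 377552448 + 1803 / 154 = 11.72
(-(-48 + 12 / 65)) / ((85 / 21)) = 11.81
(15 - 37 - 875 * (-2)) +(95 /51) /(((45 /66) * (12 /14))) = 794615 /459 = 1731.19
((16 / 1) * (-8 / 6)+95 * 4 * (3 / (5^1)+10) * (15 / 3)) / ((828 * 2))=15089 / 1242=12.15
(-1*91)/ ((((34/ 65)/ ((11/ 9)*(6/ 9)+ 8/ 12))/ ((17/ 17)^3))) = -118300/ 459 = -257.73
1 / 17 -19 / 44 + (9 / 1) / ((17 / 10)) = 3681 / 748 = 4.92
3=3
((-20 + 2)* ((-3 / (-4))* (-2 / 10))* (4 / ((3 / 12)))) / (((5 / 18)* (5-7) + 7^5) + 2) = 0.00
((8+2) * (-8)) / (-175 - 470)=16 / 129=0.12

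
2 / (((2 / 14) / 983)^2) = 94696322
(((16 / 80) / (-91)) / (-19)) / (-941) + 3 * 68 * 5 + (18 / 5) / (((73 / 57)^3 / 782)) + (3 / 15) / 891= 6654987890272771898 / 2819687022066915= 2360.19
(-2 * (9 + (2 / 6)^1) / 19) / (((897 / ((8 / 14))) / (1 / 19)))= -32 / 971451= -0.00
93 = 93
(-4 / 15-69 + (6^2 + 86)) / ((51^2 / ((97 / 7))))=10961 / 39015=0.28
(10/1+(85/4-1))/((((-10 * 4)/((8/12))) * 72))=-121/17280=-0.01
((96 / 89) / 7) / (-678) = -16 / 70399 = -0.00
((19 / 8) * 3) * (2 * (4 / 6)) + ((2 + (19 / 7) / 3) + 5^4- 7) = 26477 / 42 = 630.40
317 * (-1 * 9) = -2853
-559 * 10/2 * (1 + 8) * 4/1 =-100620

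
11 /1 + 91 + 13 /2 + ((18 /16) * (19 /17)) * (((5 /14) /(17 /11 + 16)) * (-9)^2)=40632517 /367472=110.57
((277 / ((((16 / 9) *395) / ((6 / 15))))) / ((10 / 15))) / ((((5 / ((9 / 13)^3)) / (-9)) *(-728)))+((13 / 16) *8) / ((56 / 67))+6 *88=535.78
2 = 2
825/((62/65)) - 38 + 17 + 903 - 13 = 107503/62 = 1733.92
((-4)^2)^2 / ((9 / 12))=1024 / 3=341.33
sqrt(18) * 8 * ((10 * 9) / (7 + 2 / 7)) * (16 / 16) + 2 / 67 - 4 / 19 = -230 / 1273 + 5040 * sqrt(2) / 17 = 419.09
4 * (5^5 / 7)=12500 / 7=1785.71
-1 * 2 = -2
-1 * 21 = -21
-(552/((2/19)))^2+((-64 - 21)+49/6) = -164997677/6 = -27499612.83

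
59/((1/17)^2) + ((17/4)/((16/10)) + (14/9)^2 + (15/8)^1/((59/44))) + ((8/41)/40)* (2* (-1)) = 534755607499/31350240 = 17057.46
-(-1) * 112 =112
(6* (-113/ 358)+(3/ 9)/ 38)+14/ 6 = 3049/ 6802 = 0.45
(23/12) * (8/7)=46/21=2.19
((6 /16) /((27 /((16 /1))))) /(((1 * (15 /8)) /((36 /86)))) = 32 /645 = 0.05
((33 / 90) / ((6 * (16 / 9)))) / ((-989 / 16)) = -0.00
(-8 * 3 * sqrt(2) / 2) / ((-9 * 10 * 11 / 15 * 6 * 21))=sqrt(2) / 693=0.00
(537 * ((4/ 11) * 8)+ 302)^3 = 8622691714216/ 1331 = 6478355908.50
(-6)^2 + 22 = 58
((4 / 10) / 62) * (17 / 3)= 17 / 465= 0.04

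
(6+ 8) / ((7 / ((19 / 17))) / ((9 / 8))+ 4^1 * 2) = 1197 / 1160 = 1.03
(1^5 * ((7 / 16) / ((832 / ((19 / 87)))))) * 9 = 0.00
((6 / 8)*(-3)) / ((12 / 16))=-3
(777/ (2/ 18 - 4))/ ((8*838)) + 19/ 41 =595921/ 1374320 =0.43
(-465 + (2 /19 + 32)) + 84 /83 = -681079 /1577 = -431.88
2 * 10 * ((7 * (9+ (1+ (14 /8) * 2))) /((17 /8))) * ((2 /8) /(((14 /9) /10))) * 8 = 194400 /17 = 11435.29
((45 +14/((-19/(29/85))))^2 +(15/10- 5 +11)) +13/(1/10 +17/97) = 2865205040399/1392792150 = 2057.17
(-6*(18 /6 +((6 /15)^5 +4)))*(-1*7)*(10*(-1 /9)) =-613396 /1875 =-327.14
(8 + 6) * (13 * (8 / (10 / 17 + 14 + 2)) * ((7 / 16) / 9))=10829 / 2538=4.27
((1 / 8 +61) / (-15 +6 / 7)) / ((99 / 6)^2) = -1141 / 71874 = -0.02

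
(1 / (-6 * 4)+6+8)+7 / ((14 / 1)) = 347 / 24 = 14.46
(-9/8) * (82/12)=-123/16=-7.69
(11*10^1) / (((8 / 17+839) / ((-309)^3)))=-3866007.02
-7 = -7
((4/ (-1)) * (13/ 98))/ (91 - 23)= -13/ 1666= -0.01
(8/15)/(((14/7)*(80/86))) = 43/150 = 0.29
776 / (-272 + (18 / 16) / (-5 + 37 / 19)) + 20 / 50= -1547562 / 631895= -2.45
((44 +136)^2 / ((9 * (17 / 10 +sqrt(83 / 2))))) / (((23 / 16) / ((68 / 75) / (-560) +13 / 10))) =-29665408 / 207207 +8725120 * sqrt(166) / 207207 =399.36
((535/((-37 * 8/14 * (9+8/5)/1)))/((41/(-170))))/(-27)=-1591625/4341654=-0.37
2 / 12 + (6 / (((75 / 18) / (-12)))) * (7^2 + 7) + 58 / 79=-11456333 / 11850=-966.78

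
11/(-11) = -1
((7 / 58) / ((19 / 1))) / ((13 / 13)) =7 / 1102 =0.01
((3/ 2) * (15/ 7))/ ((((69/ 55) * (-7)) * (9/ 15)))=-1375/ 2254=-0.61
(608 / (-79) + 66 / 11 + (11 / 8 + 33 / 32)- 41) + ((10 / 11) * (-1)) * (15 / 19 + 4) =-23587757 / 528352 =-44.64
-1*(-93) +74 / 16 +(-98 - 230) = -1843 / 8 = -230.38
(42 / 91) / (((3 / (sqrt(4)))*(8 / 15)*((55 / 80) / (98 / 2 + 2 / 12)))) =5900 / 143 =41.26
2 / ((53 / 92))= 184 / 53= 3.47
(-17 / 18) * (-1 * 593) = 10081 / 18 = 560.06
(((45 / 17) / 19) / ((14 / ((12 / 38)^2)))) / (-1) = -810 / 816221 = -0.00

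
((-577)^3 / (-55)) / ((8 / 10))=192100033 / 44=4365909.84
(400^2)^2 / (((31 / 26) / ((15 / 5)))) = 1996800000000 / 31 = 64412903225.81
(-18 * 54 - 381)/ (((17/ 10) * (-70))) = 1353/ 119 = 11.37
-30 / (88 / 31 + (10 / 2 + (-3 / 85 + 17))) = -79050 / 65357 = -1.21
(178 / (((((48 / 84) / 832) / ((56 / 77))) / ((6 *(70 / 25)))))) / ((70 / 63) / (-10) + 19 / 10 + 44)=241145856 / 3487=69155.68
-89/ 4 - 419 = -1765/ 4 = -441.25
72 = 72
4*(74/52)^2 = 1369/169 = 8.10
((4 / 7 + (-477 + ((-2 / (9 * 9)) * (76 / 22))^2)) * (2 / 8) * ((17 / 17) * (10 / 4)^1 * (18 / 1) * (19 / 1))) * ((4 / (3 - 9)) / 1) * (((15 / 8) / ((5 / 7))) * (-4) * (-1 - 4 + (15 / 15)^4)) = 251517506785 / 88209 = 2851381.46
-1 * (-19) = 19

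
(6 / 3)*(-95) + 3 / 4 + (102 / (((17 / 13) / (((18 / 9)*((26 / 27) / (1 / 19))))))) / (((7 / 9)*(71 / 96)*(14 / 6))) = 26958973 / 13916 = 1937.26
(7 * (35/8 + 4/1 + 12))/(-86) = -1141/688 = -1.66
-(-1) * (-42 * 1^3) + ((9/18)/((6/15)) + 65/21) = -3163/84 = -37.65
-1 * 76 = -76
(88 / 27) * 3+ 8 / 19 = 1744 / 171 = 10.20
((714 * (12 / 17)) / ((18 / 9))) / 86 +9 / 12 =633 / 172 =3.68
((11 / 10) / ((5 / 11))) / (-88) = -11 / 400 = -0.03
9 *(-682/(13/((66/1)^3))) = -1764650448/13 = -135742342.15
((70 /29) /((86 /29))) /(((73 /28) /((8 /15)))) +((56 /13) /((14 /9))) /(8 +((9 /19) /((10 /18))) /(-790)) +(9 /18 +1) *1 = 295834463089 /146983304598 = 2.01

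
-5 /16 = -0.31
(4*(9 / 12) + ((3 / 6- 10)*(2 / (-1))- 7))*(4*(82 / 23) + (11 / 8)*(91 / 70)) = 88587 / 368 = 240.73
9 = 9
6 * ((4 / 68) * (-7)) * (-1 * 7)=294 / 17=17.29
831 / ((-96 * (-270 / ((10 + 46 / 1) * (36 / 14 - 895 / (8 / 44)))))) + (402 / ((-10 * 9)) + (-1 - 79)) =-19261931 / 2160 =-8917.56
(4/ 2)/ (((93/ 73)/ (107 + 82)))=9198/ 31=296.71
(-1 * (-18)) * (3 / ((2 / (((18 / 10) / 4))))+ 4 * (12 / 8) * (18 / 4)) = 9963 / 20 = 498.15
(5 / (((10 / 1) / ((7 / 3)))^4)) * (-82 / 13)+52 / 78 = 603559 / 1053000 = 0.57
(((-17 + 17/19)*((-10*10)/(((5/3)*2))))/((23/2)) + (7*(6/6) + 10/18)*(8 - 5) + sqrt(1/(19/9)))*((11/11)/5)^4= 3*sqrt(19)/11875 + 84796/819375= 0.10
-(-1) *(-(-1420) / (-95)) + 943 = 17633 / 19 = 928.05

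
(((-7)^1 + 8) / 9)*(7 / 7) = 1 / 9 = 0.11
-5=-5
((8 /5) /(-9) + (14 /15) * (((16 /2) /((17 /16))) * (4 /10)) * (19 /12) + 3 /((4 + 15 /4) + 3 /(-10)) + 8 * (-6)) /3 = -14.44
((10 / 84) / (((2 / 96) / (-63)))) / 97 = -360 / 97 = -3.71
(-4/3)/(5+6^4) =-0.00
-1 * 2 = -2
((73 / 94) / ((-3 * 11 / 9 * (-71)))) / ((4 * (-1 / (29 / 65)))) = -6351 / 19087640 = -0.00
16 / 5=3.20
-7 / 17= -0.41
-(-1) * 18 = 18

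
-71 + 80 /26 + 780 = 9257 /13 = 712.08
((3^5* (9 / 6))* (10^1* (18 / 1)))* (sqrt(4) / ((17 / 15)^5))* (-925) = -92171798437500 / 1419857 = -64916254.55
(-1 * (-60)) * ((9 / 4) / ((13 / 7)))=945 / 13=72.69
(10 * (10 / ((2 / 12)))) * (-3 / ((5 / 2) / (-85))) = 61200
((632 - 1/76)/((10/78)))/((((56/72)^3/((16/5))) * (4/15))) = 4096708083/32585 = 125723.74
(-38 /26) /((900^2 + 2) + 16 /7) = -133 /73710390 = -0.00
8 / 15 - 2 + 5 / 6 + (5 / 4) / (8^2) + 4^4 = 980683 / 3840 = 255.39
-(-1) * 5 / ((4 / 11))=55 / 4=13.75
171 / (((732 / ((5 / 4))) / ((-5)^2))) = 7125 / 976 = 7.30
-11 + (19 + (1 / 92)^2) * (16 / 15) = 73532 / 7935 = 9.27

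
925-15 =910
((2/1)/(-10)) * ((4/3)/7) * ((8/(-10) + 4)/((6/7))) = -32/225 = -0.14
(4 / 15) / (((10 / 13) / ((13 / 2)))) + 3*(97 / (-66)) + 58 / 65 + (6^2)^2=27772099 / 21450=1294.74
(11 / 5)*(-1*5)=-11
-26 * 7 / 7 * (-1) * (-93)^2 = 224874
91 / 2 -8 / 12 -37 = 47 / 6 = 7.83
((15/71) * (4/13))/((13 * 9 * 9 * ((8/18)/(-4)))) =-20/35997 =-0.00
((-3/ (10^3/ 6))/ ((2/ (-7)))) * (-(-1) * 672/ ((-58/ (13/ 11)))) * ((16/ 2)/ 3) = -91728/ 39875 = -2.30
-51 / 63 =-17 / 21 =-0.81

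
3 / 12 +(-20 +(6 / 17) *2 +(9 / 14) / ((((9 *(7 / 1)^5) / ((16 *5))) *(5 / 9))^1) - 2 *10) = -312353199 / 8000132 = -39.04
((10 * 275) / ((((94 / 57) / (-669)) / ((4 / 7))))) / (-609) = 69910500 / 66787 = 1046.77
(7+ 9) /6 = 8 /3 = 2.67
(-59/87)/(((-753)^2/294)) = -0.00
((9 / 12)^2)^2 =81 / 256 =0.32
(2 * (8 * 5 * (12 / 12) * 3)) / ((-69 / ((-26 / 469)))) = 2080 / 10787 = 0.19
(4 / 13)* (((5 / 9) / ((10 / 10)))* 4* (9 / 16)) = 5 / 13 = 0.38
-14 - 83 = -97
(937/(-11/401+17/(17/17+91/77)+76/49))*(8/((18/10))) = 5891556160/13178553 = 447.06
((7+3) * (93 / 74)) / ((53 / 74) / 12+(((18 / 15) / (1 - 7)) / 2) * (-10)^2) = -11160 / 8827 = -1.26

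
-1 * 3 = -3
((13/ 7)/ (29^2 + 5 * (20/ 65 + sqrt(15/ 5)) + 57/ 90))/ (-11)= -1667203590/ 8325422110313 + 9886500 * sqrt(3)/ 8325422110313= -0.00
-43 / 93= -0.46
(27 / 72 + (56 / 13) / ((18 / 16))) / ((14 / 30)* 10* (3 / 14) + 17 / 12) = 3935 / 2262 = 1.74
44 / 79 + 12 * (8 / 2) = 3836 / 79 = 48.56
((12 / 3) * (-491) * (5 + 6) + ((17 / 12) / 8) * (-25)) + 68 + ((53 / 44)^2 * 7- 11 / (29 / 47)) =-7258778539 / 336864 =-21548.10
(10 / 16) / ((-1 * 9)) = -5 / 72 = -0.07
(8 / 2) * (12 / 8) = 6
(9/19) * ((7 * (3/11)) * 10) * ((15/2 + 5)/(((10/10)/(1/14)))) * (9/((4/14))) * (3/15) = 42525/836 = 50.87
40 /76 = 0.53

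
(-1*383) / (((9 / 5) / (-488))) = 934520 / 9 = 103835.56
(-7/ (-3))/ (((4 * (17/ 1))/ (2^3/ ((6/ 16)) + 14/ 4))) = 1043/ 1224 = 0.85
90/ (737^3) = 90/ 400315553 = 0.00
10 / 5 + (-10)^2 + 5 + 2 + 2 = 111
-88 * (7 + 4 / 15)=-9592 / 15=-639.47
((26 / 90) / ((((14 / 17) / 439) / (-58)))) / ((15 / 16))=-45016816 / 4725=-9527.37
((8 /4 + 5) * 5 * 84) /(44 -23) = 140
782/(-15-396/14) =-5474/303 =-18.07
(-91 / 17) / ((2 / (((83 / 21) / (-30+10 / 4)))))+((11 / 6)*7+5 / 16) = 607249 / 44880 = 13.53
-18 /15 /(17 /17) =-6 /5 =-1.20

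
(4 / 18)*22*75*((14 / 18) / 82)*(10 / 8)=9625 / 2214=4.35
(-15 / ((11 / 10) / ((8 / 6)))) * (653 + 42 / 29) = -11899.06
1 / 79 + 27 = 2134 / 79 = 27.01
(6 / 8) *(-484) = -363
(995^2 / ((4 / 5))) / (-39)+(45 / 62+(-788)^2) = 2849434819 / 4836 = 589213.16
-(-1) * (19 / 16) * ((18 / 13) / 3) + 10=10.55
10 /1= 10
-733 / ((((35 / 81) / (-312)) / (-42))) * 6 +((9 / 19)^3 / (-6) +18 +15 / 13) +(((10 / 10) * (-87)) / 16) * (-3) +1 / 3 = -133375471.42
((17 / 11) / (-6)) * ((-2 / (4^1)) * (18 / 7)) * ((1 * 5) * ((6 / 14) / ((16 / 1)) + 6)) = 9.98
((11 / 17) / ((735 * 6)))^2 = 121 / 5620500900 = 0.00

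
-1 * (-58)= 58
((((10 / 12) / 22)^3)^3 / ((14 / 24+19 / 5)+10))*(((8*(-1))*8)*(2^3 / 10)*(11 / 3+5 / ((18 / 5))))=-177734375 / 61521578555728034304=-0.00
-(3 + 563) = -566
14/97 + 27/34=3095/3298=0.94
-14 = -14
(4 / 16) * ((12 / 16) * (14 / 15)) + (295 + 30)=13007 / 40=325.18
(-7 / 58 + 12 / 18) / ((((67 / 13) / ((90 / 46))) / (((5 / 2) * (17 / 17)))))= 92625 / 178756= 0.52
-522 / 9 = -58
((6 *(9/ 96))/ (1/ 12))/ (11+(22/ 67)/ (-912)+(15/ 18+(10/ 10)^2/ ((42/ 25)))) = 1443582/ 2657947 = 0.54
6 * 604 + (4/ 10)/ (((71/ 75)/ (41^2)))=307734/ 71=4334.28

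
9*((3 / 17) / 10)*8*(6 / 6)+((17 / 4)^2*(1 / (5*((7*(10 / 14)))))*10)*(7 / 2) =36119 / 1360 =26.56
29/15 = 1.93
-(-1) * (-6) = -6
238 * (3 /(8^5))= 357 /16384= 0.02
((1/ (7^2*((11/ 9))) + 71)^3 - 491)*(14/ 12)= 417284.67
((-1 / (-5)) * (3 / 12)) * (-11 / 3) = -11 / 60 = -0.18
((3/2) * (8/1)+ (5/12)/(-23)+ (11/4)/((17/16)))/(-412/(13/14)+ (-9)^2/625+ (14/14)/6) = -555449375/16903365574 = -0.03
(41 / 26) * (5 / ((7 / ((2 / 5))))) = 0.45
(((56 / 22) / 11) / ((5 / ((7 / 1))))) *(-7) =-1372 / 605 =-2.27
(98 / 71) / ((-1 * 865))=-0.00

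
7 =7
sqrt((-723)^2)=723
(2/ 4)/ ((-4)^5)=-0.00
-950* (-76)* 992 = 71622400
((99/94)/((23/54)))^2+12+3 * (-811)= -2821941252/1168561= -2414.89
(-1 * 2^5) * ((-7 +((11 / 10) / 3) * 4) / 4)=44.27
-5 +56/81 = -349/81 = -4.31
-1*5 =-5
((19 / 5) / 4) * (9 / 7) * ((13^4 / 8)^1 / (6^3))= 20.19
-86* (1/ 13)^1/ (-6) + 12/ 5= 683/ 195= 3.50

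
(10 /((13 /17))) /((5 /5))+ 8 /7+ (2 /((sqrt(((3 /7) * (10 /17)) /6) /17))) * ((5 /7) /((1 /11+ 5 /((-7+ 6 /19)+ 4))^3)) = 1294 /91 - 3001494177 * sqrt(595) /3437377244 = -7.08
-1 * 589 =-589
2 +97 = 99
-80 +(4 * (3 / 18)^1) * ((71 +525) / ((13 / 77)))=88664 / 39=2273.44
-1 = -1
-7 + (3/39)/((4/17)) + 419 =21441/52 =412.33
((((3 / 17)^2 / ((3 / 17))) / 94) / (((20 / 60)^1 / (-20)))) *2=-180 / 799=-0.23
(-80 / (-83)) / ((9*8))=10 / 747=0.01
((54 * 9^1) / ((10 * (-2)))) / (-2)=243 / 20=12.15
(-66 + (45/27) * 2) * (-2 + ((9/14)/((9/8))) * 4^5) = -767416/21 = -36543.62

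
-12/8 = -1.50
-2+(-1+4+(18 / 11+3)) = 62 / 11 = 5.64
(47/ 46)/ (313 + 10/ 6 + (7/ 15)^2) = 10575/ 3259054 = 0.00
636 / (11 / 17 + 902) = 3604 / 5115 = 0.70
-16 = -16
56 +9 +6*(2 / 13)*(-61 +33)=39.15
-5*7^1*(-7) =245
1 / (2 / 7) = 7 / 2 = 3.50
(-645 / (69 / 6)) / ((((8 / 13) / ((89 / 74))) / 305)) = -227610825 / 6808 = -33432.85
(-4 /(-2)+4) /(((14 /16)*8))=6 /7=0.86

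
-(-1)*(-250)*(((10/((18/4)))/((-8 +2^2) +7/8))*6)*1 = 3200/3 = 1066.67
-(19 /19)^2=-1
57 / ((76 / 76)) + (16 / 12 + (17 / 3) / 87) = 15242 / 261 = 58.40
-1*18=-18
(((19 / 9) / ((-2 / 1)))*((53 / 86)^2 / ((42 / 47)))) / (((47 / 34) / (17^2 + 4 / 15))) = -3936805073 / 41935320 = -93.88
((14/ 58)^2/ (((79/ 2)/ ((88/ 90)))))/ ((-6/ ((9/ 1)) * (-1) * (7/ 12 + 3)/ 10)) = 17248/ 2856877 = 0.01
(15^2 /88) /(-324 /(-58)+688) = 6525 /1770032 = 0.00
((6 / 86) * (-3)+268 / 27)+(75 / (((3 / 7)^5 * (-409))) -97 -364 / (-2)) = 116860757 / 1424547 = 82.03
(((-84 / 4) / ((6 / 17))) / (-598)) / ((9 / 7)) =833 / 10764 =0.08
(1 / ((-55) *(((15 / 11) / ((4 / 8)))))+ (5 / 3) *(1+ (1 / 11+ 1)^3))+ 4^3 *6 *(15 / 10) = 38587273 / 66550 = 579.82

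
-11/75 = -0.15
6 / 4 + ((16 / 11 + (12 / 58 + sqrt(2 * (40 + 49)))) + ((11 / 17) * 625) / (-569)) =15124191 / 6171374 + sqrt(178) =15.79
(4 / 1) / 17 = 4 / 17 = 0.24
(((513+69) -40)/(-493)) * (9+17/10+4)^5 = -18601842572397/24650000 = -754638.64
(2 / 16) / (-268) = -1 / 2144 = -0.00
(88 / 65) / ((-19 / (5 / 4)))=-22 / 247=-0.09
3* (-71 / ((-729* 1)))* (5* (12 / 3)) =1420 / 243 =5.84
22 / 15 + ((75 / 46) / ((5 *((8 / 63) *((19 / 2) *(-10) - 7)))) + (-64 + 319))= 48128939 / 187680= 256.44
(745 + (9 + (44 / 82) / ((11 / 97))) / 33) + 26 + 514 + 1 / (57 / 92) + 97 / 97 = 1288.03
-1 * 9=-9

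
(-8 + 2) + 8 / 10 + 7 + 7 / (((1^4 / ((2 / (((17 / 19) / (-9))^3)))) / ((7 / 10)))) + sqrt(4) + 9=-244695907 / 24565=-9961.16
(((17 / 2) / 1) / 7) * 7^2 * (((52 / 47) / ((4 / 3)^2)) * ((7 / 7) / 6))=4641 / 752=6.17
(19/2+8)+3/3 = 37/2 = 18.50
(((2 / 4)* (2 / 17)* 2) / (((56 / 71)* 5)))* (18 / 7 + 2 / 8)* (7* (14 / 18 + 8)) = 5.17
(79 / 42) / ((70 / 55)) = 869 / 588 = 1.48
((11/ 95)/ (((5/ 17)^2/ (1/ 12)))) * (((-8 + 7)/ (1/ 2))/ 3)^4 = 12716/ 577125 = 0.02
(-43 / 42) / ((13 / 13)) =-1.02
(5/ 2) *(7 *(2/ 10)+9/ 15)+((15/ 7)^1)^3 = 5090/ 343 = 14.84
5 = 5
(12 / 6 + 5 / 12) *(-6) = -29 / 2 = -14.50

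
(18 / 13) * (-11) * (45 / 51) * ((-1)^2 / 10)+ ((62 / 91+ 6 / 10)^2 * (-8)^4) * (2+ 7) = 212999627907 / 3519425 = 60521.14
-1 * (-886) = 886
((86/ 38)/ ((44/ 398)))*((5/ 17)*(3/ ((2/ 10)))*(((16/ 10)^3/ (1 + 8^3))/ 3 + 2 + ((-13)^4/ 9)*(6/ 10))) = 3137681504459/ 18226890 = 172145.74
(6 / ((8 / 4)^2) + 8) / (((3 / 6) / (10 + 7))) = 323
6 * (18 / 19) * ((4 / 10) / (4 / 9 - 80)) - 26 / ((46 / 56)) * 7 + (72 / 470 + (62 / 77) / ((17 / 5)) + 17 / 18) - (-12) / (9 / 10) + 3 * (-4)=-94822594864831 / 433126226610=-218.93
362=362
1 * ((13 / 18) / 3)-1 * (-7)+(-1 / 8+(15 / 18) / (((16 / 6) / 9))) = 4289 / 432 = 9.93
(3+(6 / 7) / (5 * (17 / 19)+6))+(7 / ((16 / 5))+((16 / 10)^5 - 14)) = 122242559 / 69650000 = 1.76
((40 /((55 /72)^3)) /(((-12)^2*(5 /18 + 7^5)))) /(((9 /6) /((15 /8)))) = 93312 /2013343805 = 0.00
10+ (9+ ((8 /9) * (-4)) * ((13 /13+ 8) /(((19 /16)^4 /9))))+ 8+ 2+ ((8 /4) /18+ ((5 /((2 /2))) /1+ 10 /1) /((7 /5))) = -862109795 /8210223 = -105.00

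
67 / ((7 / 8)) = 76.57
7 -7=0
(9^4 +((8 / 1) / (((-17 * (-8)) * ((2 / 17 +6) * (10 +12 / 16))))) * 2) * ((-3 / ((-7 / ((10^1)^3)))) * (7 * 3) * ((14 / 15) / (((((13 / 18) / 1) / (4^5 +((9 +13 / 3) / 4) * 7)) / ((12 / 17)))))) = 6969472796160000 / 123539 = 56415162791.99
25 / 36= 0.69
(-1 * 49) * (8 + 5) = -637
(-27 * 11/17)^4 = 7780827681/83521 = 93160.14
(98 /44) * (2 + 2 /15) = 4.75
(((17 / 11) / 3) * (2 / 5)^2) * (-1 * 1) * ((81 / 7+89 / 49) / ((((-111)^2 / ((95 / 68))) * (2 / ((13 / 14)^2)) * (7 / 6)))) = -0.00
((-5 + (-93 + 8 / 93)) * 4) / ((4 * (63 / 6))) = -18212 / 1953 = -9.33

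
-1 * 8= -8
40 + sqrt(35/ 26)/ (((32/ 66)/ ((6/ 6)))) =33*sqrt(910)/ 416 + 40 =42.39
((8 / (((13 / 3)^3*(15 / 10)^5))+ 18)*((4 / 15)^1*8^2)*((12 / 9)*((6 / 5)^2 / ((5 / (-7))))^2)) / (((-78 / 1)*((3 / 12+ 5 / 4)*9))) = -57187794944 / 36147515625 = -1.58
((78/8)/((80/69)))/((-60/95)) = -17043/1280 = -13.31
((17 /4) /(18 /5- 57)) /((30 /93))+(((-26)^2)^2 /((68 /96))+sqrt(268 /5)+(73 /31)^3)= 2*sqrt(335) /5+697910267715959 /1081770792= 645162.72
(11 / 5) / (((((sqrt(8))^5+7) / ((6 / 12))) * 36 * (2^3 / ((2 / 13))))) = -77 / 612499680+44 * sqrt(2) / 19140615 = 0.00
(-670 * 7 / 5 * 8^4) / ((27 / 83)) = -318889984 / 27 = -11810740.15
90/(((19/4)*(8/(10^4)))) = 450000/19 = 23684.21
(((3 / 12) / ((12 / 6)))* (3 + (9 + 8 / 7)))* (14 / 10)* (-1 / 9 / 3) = -23 / 270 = -0.09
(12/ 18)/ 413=2/ 1239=0.00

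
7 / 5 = 1.40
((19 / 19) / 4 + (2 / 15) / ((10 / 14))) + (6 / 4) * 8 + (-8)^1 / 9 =10393 / 900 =11.55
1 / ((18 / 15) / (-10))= -25 / 3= -8.33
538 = 538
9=9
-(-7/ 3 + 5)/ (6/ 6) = -8/ 3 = -2.67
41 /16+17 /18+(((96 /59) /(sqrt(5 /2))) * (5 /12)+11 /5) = 8 * sqrt(10) /59+4109 /720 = 6.14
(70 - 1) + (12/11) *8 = 855/11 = 77.73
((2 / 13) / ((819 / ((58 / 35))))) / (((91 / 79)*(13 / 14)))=18328 / 62977005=0.00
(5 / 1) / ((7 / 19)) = 95 / 7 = 13.57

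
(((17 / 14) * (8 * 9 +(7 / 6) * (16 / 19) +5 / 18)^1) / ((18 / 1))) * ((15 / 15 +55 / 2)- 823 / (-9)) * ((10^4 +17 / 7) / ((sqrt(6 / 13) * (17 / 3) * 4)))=1262493914555 * sqrt(78) / 28957824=385044.28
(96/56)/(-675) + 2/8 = 0.25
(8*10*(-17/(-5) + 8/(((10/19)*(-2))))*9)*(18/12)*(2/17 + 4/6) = -60480/17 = -3557.65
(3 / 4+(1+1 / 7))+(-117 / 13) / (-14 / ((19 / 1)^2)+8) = 0.76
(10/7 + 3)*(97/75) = 5.73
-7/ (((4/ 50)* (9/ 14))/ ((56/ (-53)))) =68600/ 477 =143.82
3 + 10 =13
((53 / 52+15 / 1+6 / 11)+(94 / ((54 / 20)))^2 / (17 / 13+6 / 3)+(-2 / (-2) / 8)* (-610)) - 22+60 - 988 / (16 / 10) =-272.75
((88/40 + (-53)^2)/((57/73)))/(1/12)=4104352/95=43203.71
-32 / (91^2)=-32 / 8281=-0.00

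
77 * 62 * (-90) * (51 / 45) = -486948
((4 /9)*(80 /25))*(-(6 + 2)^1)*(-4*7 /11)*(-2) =-28672 /495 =-57.92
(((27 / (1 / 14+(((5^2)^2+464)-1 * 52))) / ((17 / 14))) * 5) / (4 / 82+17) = 361620 / 57509759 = 0.01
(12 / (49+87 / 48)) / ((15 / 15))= 64 / 271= 0.24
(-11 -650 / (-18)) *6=452 / 3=150.67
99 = 99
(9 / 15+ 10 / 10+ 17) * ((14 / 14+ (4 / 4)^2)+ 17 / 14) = 837 / 14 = 59.79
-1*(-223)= 223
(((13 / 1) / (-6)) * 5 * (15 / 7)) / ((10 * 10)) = -13 / 56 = -0.23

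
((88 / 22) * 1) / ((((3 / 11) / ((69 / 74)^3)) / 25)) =30113325 / 101306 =297.25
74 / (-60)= -37 / 30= -1.23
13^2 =169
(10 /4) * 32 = 80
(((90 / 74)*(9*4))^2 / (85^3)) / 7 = 104976 / 235406395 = 0.00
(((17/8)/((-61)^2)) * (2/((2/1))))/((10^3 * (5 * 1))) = 17/148840000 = 0.00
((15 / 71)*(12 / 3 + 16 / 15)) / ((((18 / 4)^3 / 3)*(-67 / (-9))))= 608 / 128439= 0.00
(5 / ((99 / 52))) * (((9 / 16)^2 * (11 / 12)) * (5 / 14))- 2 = -6193 / 3584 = -1.73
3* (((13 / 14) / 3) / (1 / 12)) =78 / 7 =11.14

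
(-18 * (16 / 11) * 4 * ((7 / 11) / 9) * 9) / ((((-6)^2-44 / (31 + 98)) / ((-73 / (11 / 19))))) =180354384 / 765325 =235.66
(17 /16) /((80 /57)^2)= 55233 /102400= 0.54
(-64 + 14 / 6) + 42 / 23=-4129 / 69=-59.84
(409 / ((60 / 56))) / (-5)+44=-2426 / 75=-32.35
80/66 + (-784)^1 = -25832/33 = -782.79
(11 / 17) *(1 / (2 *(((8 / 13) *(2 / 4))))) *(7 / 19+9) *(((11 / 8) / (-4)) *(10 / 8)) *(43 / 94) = -30099355 / 15545344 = -1.94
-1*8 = -8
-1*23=-23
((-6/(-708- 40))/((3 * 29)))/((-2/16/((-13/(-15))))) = -52/81345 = -0.00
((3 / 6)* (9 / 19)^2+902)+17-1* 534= 278051 / 722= 385.11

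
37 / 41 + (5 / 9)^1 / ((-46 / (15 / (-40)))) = 41053 / 45264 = 0.91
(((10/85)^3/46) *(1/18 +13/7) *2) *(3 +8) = 10604/7118937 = 0.00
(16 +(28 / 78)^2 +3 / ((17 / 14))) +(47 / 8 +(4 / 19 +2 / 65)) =485697041 / 19651320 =24.72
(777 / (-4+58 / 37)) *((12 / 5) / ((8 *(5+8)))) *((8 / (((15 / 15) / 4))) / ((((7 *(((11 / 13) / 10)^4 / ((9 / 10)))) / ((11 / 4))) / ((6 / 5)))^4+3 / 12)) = -8341743040909291955526111072000000 / 8840741705022964482388557507121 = -943.56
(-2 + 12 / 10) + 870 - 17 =4261 / 5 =852.20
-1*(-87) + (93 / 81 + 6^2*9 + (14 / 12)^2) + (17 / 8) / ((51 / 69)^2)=1532689 / 3672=417.40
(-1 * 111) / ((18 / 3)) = -37 / 2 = -18.50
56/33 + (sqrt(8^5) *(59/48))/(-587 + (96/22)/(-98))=56/33 - 4312 *sqrt(2)/16089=1.32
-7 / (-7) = 1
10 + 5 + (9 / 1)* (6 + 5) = 114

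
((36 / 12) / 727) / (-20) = -3 / 14540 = -0.00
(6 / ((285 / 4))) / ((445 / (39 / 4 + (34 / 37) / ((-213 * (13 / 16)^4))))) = 17539135006 / 9515647663275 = 0.00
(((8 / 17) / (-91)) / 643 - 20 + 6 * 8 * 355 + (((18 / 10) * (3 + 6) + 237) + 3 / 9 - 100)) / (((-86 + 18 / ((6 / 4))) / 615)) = -10505967659363 / 73609354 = -142725.99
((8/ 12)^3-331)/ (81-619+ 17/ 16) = 142864/ 231957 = 0.62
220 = 220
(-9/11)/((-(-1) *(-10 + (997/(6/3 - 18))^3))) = 36864/10901747263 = 0.00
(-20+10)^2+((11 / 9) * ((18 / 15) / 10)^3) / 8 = 12500033 / 125000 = 100.00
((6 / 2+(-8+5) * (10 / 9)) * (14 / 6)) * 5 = -35 / 9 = -3.89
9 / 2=4.50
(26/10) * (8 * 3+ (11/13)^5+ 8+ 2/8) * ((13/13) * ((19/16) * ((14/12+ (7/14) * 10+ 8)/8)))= 15678743323/87739392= 178.70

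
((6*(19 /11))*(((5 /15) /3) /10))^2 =0.01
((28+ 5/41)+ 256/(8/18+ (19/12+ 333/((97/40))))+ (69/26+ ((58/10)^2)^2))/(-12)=-125817162381507/1296791665000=-97.02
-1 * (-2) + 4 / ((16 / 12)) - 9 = -4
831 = 831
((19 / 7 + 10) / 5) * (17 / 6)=1513 / 210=7.20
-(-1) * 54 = 54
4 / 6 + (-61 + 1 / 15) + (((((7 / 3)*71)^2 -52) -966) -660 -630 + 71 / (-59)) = 66576712 / 2655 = 25075.97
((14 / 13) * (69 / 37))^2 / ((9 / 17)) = 1762628 / 231361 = 7.62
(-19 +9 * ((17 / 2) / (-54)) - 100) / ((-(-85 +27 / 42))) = -10115 / 7086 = -1.43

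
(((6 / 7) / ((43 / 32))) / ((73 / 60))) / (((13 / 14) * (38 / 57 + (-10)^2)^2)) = 51840 / 930440407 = 0.00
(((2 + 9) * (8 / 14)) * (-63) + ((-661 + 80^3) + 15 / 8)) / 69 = 4087559 / 552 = 7405.00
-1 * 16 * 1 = -16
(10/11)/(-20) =-1/22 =-0.05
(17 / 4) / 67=17 / 268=0.06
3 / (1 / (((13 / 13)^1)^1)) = 3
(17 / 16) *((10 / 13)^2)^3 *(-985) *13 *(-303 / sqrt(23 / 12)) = 616904.22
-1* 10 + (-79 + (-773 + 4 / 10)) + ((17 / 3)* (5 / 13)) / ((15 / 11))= -860.00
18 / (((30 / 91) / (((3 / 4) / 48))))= 273 / 320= 0.85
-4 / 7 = -0.57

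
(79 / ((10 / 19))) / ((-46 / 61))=-91561 / 460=-199.05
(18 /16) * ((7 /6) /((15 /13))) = 91 /80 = 1.14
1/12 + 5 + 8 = 157/12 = 13.08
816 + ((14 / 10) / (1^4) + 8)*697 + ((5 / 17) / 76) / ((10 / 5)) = 95192001 / 12920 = 7367.80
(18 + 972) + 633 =1623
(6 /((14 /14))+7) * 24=312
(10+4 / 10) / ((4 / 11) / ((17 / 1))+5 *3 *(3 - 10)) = -9724 / 98155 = -0.10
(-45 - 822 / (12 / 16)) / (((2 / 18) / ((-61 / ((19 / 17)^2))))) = 181032201 / 361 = 501474.24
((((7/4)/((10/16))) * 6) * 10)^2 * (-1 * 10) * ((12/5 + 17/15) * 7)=-6980736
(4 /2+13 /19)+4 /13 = 739 /247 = 2.99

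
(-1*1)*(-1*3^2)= 9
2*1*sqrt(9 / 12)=sqrt(3)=1.73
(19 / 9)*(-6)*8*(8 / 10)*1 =-1216 / 15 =-81.07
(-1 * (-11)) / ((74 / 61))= 671 / 74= 9.07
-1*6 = -6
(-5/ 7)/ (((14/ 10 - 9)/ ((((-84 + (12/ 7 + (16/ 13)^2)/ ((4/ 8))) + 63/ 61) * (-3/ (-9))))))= -2.40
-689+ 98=-591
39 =39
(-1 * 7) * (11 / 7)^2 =-121 / 7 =-17.29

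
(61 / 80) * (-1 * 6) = -183 / 40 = -4.58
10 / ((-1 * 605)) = -0.02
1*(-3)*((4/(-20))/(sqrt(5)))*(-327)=-87.74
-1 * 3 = -3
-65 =-65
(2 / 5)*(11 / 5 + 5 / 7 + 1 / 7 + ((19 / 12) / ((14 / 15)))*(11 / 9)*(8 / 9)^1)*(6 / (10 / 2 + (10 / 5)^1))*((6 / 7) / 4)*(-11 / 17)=-305624 / 1311975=-0.23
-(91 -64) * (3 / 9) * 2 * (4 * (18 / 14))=-648 / 7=-92.57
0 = 0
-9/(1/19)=-171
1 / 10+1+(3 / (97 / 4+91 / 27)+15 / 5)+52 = 1676703 / 29830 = 56.21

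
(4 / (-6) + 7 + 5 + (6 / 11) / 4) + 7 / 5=4247 / 330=12.87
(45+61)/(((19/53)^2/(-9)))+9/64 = -171503055/23104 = -7423.09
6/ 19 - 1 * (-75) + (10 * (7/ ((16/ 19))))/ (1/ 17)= 226243/ 152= 1488.44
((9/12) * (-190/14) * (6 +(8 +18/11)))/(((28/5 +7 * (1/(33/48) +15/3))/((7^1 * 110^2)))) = -13007500/49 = -265459.18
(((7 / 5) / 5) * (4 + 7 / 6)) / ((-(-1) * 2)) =217 / 300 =0.72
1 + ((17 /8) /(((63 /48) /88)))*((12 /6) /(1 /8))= 47893 /21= 2280.62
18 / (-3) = -6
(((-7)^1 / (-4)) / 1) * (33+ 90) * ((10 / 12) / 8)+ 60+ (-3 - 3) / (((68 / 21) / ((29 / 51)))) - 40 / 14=78.51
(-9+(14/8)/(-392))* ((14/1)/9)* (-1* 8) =2017/18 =112.06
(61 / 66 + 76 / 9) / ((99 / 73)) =135415 / 19602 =6.91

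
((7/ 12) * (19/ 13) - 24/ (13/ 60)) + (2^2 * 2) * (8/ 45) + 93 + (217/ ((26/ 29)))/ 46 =-275363/ 26910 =-10.23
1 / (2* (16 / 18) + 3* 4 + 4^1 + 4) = 0.05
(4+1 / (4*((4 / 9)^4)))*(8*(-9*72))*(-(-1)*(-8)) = 431608.50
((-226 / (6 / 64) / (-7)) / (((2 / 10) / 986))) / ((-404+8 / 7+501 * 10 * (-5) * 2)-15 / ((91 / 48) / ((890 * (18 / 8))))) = -11587472 / 452817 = -25.59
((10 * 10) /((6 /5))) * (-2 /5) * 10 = -1000 /3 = -333.33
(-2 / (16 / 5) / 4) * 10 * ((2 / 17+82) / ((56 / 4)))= -9.16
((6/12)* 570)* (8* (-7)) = -15960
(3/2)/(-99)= -1/66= -0.02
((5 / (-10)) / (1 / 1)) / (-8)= 1 / 16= 0.06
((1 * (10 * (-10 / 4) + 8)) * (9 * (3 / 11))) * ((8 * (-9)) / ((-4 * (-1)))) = 8262 / 11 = 751.09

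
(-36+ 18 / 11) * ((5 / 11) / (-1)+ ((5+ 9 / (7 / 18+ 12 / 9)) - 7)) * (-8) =2857680 / 3751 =761.84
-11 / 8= -1.38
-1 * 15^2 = -225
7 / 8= 0.88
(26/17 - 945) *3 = -48117/17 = -2830.41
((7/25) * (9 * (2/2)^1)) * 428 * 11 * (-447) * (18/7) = -340925112/25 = -13637004.48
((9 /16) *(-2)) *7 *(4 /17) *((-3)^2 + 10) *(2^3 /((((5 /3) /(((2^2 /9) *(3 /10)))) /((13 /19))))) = -6552 /425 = -15.42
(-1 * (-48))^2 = 2304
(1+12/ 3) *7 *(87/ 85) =609/ 17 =35.82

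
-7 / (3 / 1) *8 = -56 / 3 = -18.67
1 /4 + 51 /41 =245 /164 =1.49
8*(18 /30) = 24 /5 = 4.80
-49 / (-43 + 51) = -49 / 8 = -6.12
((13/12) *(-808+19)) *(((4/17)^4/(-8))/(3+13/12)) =328224/4092529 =0.08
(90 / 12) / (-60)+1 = 7 / 8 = 0.88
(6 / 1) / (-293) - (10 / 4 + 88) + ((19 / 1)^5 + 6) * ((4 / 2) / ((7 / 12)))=34823569405 / 4102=8489412.34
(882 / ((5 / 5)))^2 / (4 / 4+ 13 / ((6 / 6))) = 55566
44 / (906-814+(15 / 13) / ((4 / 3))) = 208 / 439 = 0.47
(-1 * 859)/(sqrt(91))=-859 * sqrt(91)/91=-90.05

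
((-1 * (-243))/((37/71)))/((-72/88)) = -21087/37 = -569.92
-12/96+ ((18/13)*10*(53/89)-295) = -2655357/9256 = -286.88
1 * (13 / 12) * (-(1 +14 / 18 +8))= -286 / 27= -10.59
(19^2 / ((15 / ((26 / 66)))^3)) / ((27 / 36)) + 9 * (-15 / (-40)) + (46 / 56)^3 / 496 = 13410046841204731 / 3961800678528000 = 3.38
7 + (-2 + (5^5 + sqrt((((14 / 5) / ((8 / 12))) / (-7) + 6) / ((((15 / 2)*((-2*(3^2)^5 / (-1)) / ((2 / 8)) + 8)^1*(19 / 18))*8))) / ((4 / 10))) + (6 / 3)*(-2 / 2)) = 3128.00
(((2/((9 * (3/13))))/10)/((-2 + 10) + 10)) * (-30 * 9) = -13/9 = -1.44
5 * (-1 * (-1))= 5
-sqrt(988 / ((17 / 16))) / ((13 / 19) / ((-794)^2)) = -95826272*sqrt(4199) / 221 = -28097343.21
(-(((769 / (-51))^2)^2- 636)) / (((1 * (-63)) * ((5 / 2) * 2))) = 69081032897 / 426207663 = 162.08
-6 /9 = -2 /3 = -0.67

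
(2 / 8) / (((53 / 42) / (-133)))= -2793 / 106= -26.35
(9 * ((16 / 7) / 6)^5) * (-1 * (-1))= 32768 / 453789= 0.07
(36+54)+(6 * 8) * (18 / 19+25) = 25374 / 19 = 1335.47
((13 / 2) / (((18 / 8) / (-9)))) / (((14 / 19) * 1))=-247 / 7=-35.29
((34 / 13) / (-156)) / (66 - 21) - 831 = -831.00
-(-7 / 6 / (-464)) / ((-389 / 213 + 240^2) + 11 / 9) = -213 / 4879425856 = -0.00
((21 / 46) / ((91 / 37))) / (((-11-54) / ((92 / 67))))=-222 / 56615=-0.00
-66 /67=-0.99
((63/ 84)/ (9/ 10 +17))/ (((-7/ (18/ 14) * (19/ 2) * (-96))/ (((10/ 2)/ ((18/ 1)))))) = 25/ 10665536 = 0.00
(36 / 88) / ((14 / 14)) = 9 / 22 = 0.41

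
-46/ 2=-23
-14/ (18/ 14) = -98/ 9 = -10.89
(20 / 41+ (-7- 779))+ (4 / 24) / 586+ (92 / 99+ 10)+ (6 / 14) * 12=-25622371729 / 33300036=-769.44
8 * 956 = 7648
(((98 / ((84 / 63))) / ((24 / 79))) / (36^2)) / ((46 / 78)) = 50323 / 158976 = 0.32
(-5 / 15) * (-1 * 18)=6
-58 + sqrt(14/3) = -58 + sqrt(42)/3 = -55.84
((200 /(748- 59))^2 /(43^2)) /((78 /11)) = 220000 /34232606031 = 0.00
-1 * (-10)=10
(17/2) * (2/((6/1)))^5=17/486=0.03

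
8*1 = 8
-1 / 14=-0.07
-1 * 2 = -2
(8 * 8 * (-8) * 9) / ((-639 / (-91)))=-46592 / 71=-656.23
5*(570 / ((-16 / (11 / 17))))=-15675 / 136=-115.26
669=669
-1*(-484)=484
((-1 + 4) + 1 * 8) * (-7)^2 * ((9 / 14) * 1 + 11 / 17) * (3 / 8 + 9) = 1772925 / 272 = 6518.11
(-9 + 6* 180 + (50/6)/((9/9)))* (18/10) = 9714/5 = 1942.80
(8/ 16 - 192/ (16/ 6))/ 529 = -143/ 1058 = -0.14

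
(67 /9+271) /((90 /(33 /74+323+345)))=12395929 /5994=2068.06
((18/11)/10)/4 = 9/220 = 0.04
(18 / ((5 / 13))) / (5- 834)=-234 / 4145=-0.06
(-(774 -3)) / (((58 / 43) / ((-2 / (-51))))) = -11051 / 493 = -22.42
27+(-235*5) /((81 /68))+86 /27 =-77455 /81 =-956.23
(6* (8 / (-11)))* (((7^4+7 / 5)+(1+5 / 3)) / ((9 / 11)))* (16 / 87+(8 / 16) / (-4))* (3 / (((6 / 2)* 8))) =-12751 / 135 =-94.45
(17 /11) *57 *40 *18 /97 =697680 /1067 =653.87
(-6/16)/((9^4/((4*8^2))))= -32/2187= -0.01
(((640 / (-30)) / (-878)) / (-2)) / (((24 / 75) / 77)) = -3850 / 1317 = -2.92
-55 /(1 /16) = -880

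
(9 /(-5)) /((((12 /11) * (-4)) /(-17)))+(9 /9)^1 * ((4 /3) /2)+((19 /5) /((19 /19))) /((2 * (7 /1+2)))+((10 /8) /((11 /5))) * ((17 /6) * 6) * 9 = 639913 /7920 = 80.80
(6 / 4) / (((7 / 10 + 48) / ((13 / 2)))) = 195 / 974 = 0.20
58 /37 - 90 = -3272 /37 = -88.43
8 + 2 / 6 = 25 / 3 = 8.33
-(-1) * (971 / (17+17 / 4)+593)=54289 / 85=638.69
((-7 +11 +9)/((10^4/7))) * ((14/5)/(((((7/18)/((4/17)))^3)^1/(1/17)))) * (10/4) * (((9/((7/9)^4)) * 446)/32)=249584888358/877335904375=0.28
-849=-849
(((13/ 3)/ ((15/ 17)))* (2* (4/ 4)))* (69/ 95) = 10166/ 1425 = 7.13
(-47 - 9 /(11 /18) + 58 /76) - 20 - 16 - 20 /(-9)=-356419 /3762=-94.74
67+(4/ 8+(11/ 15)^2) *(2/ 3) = 45692/ 675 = 67.69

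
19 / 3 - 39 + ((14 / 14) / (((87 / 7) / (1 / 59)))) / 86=-4806767 / 147146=-32.67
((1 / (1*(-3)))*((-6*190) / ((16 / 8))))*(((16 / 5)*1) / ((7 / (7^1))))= 608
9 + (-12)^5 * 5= -1244151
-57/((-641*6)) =19/1282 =0.01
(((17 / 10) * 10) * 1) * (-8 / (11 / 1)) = -136 / 11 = -12.36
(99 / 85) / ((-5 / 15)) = -3.49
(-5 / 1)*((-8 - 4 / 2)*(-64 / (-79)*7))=22400 / 79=283.54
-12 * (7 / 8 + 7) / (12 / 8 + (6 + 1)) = -11.12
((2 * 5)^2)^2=10000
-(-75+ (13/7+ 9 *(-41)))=442.14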